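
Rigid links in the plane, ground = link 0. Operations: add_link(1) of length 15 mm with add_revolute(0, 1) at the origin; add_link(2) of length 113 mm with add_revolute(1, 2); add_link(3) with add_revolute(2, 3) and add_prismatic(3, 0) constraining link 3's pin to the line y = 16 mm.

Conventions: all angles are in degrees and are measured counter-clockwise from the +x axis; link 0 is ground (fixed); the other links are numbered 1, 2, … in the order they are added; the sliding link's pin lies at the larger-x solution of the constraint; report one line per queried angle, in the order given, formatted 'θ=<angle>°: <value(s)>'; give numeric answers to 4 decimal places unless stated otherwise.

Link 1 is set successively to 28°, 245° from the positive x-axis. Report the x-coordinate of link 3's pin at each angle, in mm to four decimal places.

geometry: r = 15 mm, L = 113 mm, e = 16 mm
θ=28°: crank pin P = (r cos θ, r sin θ) = (13.244214, 7.042073)
θ=28°: h = r sin θ − e = 7.042073 − 16 = -8.957927
θ=28°: x = r cos θ + √(L² − h²) = 13.244214 + 112.644376 = 125.888590
θ=245°: crank pin P = (r cos θ, r sin θ) = (-6.339274, -13.594617)
θ=245°: h = r sin θ − e = -13.594617 − 16 = -29.594617
θ=245°: x = r cos θ + √(L² − h²) = -6.339274 + 109.055759 = 102.716485

θ=28°: 125.8886
θ=245°: 102.7165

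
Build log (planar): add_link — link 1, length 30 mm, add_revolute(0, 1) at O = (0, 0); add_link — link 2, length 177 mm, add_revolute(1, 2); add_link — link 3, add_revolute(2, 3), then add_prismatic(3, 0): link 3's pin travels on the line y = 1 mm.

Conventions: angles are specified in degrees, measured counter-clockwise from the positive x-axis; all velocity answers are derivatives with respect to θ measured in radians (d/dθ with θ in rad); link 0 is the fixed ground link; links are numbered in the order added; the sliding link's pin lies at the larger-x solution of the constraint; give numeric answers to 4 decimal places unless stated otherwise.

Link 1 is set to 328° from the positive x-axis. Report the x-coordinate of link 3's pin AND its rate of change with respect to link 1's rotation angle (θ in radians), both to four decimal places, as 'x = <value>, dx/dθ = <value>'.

geometry: r = 30 mm, L = 177 mm, e = 1 mm
crank pin P = (r cos θ, r sin θ) = (25.441443, -15.897578)
h = r sin θ − e = -15.897578 − 1 = -16.897578
x = r cos θ + √(L² − h²) = 25.441443 + 176.191577 = 201.633020
dx/dθ = −r sin θ − h·r cos θ/√(L² − h²) (θ in radians; h = -16.897578) = 18.337529

x = 201.6330, dx/dθ = 18.3375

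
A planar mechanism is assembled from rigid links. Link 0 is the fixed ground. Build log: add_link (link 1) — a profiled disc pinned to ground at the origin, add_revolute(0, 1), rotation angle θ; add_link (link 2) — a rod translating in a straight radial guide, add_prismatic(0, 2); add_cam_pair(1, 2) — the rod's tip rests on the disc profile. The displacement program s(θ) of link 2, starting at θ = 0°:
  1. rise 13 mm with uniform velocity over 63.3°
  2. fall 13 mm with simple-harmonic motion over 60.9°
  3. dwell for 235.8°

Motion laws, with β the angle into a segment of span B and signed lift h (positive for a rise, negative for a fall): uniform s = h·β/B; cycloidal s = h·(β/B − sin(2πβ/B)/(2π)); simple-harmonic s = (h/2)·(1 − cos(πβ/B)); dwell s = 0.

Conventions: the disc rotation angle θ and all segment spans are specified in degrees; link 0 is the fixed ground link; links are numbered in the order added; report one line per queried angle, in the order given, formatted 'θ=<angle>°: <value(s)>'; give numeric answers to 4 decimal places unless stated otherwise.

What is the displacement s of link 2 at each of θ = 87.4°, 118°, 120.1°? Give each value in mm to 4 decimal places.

seg 1 [0°–63.3°] uniform, h=13: full span → s += 13 → s = 13.0000
seg 2 [63.3°–124.2°] simple-harmonic, h=-13: θ=87.4° here. β=24.1, B=60.9. -13/2·(1 − cos(π·0.3957)) = -4.4087 → s = 8.5913
seg 2 [63.3°–124.2°] simple-harmonic, h=-13: θ=118° here. β=54.7, B=60.9. -13/2·(1 − cos(π·0.8982)) = -12.6704 → s = 0.3296
seg 2 [63.3°–124.2°] simple-harmonic, h=-13: θ=120.1° here. β=56.8, B=60.9. -13/2·(1 − cos(π·0.9327)) = -12.8552 → s = 0.1448

θ=87.4°: 8.5913
θ=118°: 0.3296
θ=120.1°: 0.1448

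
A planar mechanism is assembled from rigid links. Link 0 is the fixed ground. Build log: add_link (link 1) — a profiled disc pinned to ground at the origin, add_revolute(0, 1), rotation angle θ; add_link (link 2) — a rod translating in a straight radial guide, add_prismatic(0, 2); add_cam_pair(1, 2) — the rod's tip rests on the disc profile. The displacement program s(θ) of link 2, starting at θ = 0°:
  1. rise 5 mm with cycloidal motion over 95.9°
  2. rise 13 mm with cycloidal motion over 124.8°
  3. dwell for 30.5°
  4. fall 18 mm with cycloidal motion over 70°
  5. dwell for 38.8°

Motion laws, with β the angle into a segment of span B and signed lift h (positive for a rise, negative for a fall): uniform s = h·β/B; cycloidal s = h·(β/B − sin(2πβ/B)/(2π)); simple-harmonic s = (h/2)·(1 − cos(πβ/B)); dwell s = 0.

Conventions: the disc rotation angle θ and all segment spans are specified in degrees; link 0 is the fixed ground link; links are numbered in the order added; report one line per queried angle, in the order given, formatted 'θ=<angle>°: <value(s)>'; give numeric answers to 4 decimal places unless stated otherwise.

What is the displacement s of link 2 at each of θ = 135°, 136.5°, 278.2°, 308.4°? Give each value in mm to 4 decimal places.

seg 1 [0°–95.9°] cycloidal, h=5: full span → s += 5 → s = 5.0000
seg 2 [95.9°–220.7°] cycloidal, h=13: θ=135° here. β=39.1, B=124.8. 13·(0.3133 − sin(2π·0.3133)/(2π)) = 2.1654 → s = 7.1654
seg 2 [95.9°–220.7°] cycloidal, h=13: θ=136.5° here. β=40.6, B=124.8. 13·(0.3253 − sin(2π·0.3253)/(2π)) = 2.3876 → s = 7.3876
seg 2 [95.9°–220.7°] cycloidal, h=13: full span → s += 13 → s = 18.0000
seg 3 [220.7°–251.2°] dwell: s stays 18.0000
seg 4 [251.2°–321.2°] cycloidal, h=-18: θ=278.2° here. β=27, B=70. -18·(0.3857 − sin(2π·0.3857)/(2π)) = -5.0580 → s = 12.9420
seg 4 [251.2°–321.2°] cycloidal, h=-18: θ=308.4° here. β=57.2, B=70. -18·(0.8171 − sin(2π·0.8171)/(2π)) = -17.3222 → s = 0.6778

θ=135°: 7.1654
θ=136.5°: 7.3876
θ=278.2°: 12.9420
θ=308.4°: 0.6778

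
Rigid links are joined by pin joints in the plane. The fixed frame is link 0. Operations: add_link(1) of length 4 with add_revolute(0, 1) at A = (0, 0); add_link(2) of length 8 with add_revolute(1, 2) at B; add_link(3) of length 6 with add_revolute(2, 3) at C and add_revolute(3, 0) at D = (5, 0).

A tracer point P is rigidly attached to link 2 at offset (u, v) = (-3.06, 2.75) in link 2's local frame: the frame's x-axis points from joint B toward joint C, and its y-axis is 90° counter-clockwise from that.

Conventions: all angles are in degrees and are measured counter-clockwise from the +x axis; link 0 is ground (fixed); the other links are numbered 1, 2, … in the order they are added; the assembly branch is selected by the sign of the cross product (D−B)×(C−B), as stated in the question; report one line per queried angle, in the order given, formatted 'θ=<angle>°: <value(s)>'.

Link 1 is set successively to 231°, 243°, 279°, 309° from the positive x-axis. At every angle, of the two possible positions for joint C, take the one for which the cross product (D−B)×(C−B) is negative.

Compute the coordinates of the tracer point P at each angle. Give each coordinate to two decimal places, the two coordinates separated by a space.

A=(0,0), D=(5.00,0)
θ=231°: B = A + 4.00·(cos231°, sin231°) = (-2.5173, -3.1086)
θ=231°: |BD| = 8.1347
θ=231°: circle(B,8.00) ∩ circle(D,6.00): a=5.7884, h=5.5222
θ=231°:   candidates: C₊=(0.7215,4.2065) cross=44.921; C₋=(4.9420,-5.9997) cross=-44.921
θ=231°:   branch - wants cross < 0 → take C=(4.9420,-5.9997) (cross=-44.921)
θ=231°: ex = (C−B)/|BC| = (0.9324,-0.3614); ey = (0.3614,0.9324)
θ=231°: P = B + -3.06·ex + 2.75·ey = (-4.3766,0.5614)
θ=243°: B = A + 4.00·(cos243°, sin243°) = (-1.8160, -3.5640)
θ=243°: |BD| = 7.6915
θ=243°: circle(B,8.00) ∩ circle(D,6.00): a=5.6659, h=5.6477
θ=243°:   candidates: C₊=(0.5880,4.0662) cross=43.440; C₋=(5.8220,-5.9434) cross=-43.440
θ=243°:   branch - wants cross < 0 → take C=(5.8220,-5.9434) (cross=-43.440)
θ=243°: ex = (C−B)/|BC| = (0.9547,-0.2974); ey = (0.2974,0.9547)
θ=243°: P = B + -3.06·ex + 2.75·ey = (-3.9196,-0.0284)
θ=279°: B = A + 4.00·(cos279°, sin279°) = (0.6257, -3.9508)
θ=279°: |BD| = 5.8943
θ=279°: circle(B,8.00) ∩ circle(D,6.00): a=5.3223, h=5.9727
θ=279°:   candidates: C₊=(0.5722,4.0491) cross=35.205; C₋=(8.5788,-4.8158) cross=-35.205
θ=279°:   branch - wants cross < 0 → take C=(8.5788,-4.8158) (cross=-35.205)
θ=279°: ex = (C−B)/|BC| = (0.9941,-0.1081); ey = (0.1081,0.9941)
θ=279°: P = B + -3.06·ex + 2.75·ey = (-2.1190,-0.8860)
θ=309°: B = A + 4.00·(cos309°, sin309°) = (2.5173, -3.1086)
θ=309°: |BD| = 3.9783
θ=309°: circle(B,8.00) ∩ circle(D,6.00): a=5.5082, h=5.8017
θ=309°:   candidates: C₊=(1.4214,4.8160) cross=23.081; C₋=(10.4880,-2.4252) cross=-23.081
θ=309°:   branch - wants cross < 0 → take C=(10.4880,-2.4252) (cross=-23.081)
θ=309°: ex = (C−B)/|BC| = (0.9963,0.0854); ey = (-0.0854,0.9963)
θ=309°: P = B + -3.06·ex + 2.75·ey = (-0.7665,-0.6300)

θ=231°: -4.38 0.56
θ=243°: -3.92 -0.03
θ=279°: -2.12 -0.89
θ=309°: -0.77 -0.63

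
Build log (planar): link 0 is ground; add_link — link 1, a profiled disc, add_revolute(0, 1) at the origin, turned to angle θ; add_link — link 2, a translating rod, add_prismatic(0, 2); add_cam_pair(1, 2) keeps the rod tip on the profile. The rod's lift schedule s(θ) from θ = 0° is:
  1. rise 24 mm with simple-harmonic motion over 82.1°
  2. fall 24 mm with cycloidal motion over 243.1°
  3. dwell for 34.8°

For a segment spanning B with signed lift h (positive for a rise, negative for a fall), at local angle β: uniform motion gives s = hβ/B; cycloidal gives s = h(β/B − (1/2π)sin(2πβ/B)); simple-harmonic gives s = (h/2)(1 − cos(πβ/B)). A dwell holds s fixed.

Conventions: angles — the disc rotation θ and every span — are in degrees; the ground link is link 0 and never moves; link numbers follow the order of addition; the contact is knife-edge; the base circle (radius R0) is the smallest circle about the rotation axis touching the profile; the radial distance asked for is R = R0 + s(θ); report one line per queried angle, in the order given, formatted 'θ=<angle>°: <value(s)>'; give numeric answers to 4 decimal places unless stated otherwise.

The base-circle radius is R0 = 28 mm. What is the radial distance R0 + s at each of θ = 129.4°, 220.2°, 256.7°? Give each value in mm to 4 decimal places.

seg 1 [0°–82.1°] simple-harmonic, h=24: full span → s += 24 → s = 24.0000
seg 2 [82.1°–325.2°] cycloidal, h=-24: θ=129.4° here. β=47.3, B=243.1. -24·(0.1946 − sin(2π·0.1946)/(2π)) = -1.0793 → s = 22.9207
seg 2 [82.1°–325.2°] cycloidal, h=-24: θ=220.2° here. β=138.1, B=243.1. -24·(0.5681 − sin(2π·0.5681)/(2π)) = -15.2184 → s = 8.7816
seg 2 [82.1°–325.2°] cycloidal, h=-24: θ=256.7° here. β=174.6, B=243.1. -24·(0.7182 − sin(2π·0.7182)/(2π)) = -20.9812 → s = 3.0188
θ=129.4°: R = R0 + s = 28 + 22.9207 = 50.9207
θ=220.2°: R = R0 + s = 28 + 8.7816 = 36.7816
θ=256.7°: R = R0 + s = 28 + 3.0188 = 31.0188

θ=129.4°: 50.9207
θ=220.2°: 36.7816
θ=256.7°: 31.0188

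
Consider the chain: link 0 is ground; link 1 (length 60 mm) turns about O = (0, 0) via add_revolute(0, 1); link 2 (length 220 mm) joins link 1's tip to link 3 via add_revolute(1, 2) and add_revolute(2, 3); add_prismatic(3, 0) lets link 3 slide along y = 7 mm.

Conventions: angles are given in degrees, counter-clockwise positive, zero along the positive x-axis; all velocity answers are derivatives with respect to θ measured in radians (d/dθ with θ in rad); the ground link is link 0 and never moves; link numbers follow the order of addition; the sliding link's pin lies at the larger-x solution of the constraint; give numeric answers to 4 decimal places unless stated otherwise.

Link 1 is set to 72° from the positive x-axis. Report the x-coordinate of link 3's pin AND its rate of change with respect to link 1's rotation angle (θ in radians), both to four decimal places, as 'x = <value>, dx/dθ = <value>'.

geometry: r = 60 mm, L = 220 mm, e = 7 mm
crank pin P = (r cos θ, r sin θ) = (18.541020, 57.063391)
h = r sin θ − e = 57.063391 − 7 = 50.063391
x = r cos θ + √(L² − h²) = 18.541020 + 214.228049 = 232.769068
dx/dθ = −r sin θ − h·r cos θ/√(L² − h²) (θ in radians; h = 50.063391) = -61.396280

x = 232.7691, dx/dθ = -61.3963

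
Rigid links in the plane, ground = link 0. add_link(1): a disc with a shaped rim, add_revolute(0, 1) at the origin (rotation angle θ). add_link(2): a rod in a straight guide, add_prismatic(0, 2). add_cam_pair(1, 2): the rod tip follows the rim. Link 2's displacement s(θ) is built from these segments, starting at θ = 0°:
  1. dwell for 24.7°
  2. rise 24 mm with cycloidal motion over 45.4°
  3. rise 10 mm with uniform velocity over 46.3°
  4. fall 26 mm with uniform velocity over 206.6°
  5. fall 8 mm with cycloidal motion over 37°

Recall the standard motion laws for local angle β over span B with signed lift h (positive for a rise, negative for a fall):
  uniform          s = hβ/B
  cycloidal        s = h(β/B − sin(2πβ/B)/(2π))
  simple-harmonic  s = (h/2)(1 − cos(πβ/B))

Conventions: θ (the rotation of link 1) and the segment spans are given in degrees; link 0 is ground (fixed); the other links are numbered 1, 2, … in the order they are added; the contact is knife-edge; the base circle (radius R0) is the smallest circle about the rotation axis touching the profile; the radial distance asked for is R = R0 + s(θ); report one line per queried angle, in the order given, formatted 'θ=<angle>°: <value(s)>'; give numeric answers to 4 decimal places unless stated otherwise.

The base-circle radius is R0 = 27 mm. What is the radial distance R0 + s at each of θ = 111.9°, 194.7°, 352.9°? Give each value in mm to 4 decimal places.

segment 1 (0° to 24.7°, dwell): s unchanged at 0.0000
segment 2 (24.7° to 70.1°, cycloidal, h = 24) is passed completely: s = 0.0000 + (24) = 24.0000
θ = 111.9° falls in segment 3 (70.1° to 116.4°, uniform, h = 10): β = 111.9 − 70.1 = 41.8°, B = 46.3°; Δs = 10·41.8/46.3 = 9.0281; s = 24.0000 + 9.0281 = 33.0281
segment 3 (70.1° to 116.4°, uniform, h = 10) is passed completely: s = 24.0000 + (10) = 34.0000
θ = 194.7° falls in segment 4 (116.4° to 323°, uniform, h = -26): β = 194.7 − 116.4 = 78.3°, B = 206.6°; Δs = -26·78.3/206.6 = -9.8538; s = 34.0000 − 9.8538 = 24.1462
segment 4 (116.4° to 323°, uniform, h = -26) is passed completely: s = 34.0000 + (-26) = 8.0000
θ = 352.9° falls in segment 5 (323° to 360°, cycloidal, h = -8): β = 352.9 − 323 = 29.9°, B = 37°; Δs = -8·(0.8081 − sin(2π·0.8081)/(2π)) = -7.6542; s = 8.0000 − 7.6542 = 0.3458
θ=111.9°: R = R0 + s = 27 + 33.0281 = 60.0281
θ=194.7°: R = R0 + s = 27 + 24.1462 = 51.1462
θ=352.9°: R = R0 + s = 27 + 0.3458 = 27.3458

θ=111.9°: 60.0281
θ=194.7°: 51.1462
θ=352.9°: 27.3458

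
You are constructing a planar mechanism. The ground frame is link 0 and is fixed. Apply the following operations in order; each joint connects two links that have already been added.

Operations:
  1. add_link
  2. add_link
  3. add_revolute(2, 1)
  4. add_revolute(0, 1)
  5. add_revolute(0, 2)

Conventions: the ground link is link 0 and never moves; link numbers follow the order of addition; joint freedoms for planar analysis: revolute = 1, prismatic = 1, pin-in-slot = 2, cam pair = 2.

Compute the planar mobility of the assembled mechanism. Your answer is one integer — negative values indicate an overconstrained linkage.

ground; <1,0,0>
#1 <2,0,0>
#2 <3,0,0>
R:2↔1 J1 <3,1,0>
R:0↔1 J1 <3,2,0>
R:0↔2 J1 <3,3,0>
3×2 − 2×3 − 1×0 = 0

M = 0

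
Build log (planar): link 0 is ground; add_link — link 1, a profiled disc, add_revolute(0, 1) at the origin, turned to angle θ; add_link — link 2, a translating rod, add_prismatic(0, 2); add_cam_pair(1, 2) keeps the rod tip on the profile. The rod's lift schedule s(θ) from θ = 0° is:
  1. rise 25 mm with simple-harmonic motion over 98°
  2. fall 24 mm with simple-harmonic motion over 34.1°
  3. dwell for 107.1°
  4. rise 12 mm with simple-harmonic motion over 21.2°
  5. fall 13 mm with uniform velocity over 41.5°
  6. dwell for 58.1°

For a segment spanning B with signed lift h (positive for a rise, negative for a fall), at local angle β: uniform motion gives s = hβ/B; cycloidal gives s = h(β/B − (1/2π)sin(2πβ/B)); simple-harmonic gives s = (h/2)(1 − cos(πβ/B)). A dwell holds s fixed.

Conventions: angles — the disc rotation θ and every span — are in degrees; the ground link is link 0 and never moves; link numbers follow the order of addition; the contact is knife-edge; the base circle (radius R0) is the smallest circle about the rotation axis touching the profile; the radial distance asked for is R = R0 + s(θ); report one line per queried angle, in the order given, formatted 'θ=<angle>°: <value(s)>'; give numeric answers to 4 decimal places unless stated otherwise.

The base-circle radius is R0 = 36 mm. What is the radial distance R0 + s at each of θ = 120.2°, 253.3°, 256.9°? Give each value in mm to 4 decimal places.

seg 1 [0°–98°] simple-harmonic, h=25: full span → s += 25 → s = 25.0000
seg 2 [98°–132.1°] simple-harmonic, h=-24: θ=120.2° here. β=22.2, B=34.1. -24/2·(1 − cos(π·0.6510)) = -17.4823 → s = 7.5177
seg 2 [98°–132.1°] simple-harmonic, h=-24: full span → s += -24 → s = 1.0000
seg 3 [132.1°–239.2°] dwell: s stays 1.0000
seg 4 [239.2°–260.4°] simple-harmonic, h=12: θ=253.3° here. β=14.1, B=21.2. 12/2·(1 − cos(π·0.6651)) = 8.9743 → s = 9.9743
seg 4 [239.2°–260.4°] simple-harmonic, h=12: θ=256.9° here. β=17.7, B=21.2. 12/2·(1 − cos(π·0.8349)) = 11.2109 → s = 12.2109
θ=120.2°: R = R0 + s = 36 + 7.5177 = 43.5177
θ=253.3°: R = R0 + s = 36 + 9.9743 = 45.9743
θ=256.9°: R = R0 + s = 36 + 12.2109 = 48.2109

θ=120.2°: 43.5177
θ=253.3°: 45.9743
θ=256.9°: 48.2109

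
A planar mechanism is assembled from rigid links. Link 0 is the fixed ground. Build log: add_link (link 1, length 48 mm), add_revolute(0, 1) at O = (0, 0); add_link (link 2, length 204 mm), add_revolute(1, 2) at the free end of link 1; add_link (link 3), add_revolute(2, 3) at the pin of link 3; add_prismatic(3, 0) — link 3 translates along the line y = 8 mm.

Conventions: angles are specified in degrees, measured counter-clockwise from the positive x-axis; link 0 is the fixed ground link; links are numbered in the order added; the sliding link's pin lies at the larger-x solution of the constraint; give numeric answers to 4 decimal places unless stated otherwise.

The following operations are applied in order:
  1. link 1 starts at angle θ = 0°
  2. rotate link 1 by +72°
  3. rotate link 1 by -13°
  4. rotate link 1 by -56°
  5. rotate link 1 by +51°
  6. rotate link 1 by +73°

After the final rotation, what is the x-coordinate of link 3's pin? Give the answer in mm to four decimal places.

geometry: r = 48 mm, L = 204 mm, e = 8 mm; θ starts at 0°
rotate link 1 by +72°: θ ← 0° +72° = 72°
rotate link 1 by -13°: θ ← 72° -13° = 59°
rotate link 1 by -56°: θ ← 59° -56° = 3°
rotate link 1 by +51°: θ ← 3° +51° = 54°
rotate link 1 by +73°: θ ← 54° +73° = 127°
crank pin P = (r cos θ, r sin θ) = (-28.887121, 38.334504)
h = r sin θ − e = 38.334504 − 8 = 30.334504
x = r cos θ + √(L² − h²) = -28.887121 + 201.732045 = 172.844924

172.8449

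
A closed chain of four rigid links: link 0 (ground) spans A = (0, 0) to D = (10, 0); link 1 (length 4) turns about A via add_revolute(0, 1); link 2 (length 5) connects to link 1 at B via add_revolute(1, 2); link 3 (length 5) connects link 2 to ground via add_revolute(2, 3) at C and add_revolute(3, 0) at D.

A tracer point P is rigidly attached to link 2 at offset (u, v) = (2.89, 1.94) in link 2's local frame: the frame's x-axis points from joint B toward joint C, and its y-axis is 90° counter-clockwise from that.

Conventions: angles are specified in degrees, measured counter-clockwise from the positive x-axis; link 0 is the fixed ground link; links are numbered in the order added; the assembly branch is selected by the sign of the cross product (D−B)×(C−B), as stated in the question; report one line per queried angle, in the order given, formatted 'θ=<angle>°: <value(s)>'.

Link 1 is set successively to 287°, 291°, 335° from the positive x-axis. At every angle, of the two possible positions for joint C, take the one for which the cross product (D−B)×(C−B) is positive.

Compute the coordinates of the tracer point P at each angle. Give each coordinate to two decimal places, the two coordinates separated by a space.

A=(0,0), D=(10.00,0)
θ=287°: B = A + 4.00·(cos287°, sin287°) = (1.1695, -3.8252)
θ=287°: |BD| = 9.6234
θ=287°: circle(B,5.00) ∩ circle(D,5.00): a=4.8117, h=1.3592
θ=287°:   candidates: C₊=(5.0445,-0.6654) cross=13.080; C₋=(6.1250,-3.1598) cross=-13.080
θ=287°:   branch + wants cross > 0 → take C=(5.0445,-0.6654) (cross=13.080)
θ=287°: ex = (C−B)/|BC| = (0.7750,0.6320); ey = (-0.6320,0.7750)
θ=287°: P = B + 2.89·ex + 1.94·ey = (2.1832,-0.4953)
θ=291°: B = A + 4.00·(cos291°, sin291°) = (1.4335, -3.7343)
θ=291°: |BD| = 9.3451
θ=291°: circle(B,5.00) ∩ circle(D,5.00): a=4.6725, h=1.7797
θ=291°:   candidates: C₊=(5.0056,-0.2357) cross=16.632; C₋=(6.4279,-3.4986) cross=-16.632
θ=291°:   branch + wants cross > 0 → take C=(5.0056,-0.2357) (cross=16.632)
θ=291°: ex = (C−B)/|BC| = (0.7144,0.6997); ey = (-0.6997,0.7144)
θ=291°: P = B + 2.89·ex + 1.94·ey = (2.1407,-0.3262)
θ=335°: B = A + 4.00·(cos335°, sin335°) = (3.6252, -1.6905)
θ=335°: |BD| = 6.5951
θ=335°: circle(B,5.00) ∩ circle(D,5.00): a=3.2976, h=3.7585
θ=335°:   candidates: C₊=(5.8492,2.7877) cross=24.788; C₋=(7.7760,-4.4781) cross=-24.788
θ=335°:   branch + wants cross > 0 → take C=(5.8492,2.7877) (cross=24.788)
θ=335°: ex = (C−B)/|BC| = (0.4448,0.8956); ey = (-0.8956,0.4448)
θ=335°: P = B + 2.89·ex + 1.94·ey = (3.1732,1.7608)

θ=287°: 2.18 -0.50
θ=291°: 2.14 -0.33
θ=335°: 3.17 1.76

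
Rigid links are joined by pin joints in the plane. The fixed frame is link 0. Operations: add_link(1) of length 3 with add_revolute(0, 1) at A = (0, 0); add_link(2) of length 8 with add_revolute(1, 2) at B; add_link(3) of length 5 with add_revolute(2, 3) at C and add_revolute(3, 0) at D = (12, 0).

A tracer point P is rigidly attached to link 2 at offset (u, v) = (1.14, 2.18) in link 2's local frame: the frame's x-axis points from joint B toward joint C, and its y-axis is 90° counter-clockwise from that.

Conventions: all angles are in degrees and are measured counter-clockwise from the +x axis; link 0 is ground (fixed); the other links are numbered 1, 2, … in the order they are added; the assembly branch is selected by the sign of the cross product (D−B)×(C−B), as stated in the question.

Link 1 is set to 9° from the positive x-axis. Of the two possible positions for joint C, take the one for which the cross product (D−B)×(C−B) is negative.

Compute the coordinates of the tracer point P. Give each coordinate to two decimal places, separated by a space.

A=(0,0), D=(12.00,0)
B = A + 3.00·(cos9°, sin9°) = (2.9631, 0.4693)
|BD| = 9.0491
circle(B,8.00) ∩ circle(D,5.00): a=6.6795, h=4.4028
  candidates: C₊=(9.8619,4.5198) cross=39.842; C₋=(9.4052,-4.2740) cross=-39.842
  branch - wants cross < 0 → take C=(9.4052,-4.2740) (cross=-39.842)
ex = (C−B)/|BC| = (0.8053,-0.5929); ey = (0.5929,0.8053)
P = B + 1.14·ex + 2.18·ey = (5.1736,1.5489)

5.17 1.55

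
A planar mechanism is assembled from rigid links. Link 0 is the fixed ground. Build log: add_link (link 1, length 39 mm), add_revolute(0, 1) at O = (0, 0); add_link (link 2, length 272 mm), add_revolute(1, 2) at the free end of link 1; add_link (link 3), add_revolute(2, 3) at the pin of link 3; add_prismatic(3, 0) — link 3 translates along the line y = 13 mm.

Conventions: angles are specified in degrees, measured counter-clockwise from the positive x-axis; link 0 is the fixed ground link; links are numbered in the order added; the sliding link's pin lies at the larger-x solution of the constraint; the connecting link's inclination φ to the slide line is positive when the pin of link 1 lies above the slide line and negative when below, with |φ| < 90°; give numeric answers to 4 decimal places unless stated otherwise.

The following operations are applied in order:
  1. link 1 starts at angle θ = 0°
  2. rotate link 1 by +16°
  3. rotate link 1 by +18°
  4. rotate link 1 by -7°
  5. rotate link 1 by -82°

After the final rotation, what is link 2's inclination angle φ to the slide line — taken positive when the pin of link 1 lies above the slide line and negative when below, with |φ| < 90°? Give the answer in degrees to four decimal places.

geometry: r = 39 mm, L = 272 mm, e = 13 mm; θ starts at 0°
rotate link 1 by +16°: θ ← 0° +16° = 16°
rotate link 1 by +18°: θ ← 16° +18° = 34°
rotate link 1 by -7°: θ ← 34° -7° = 27°
rotate link 1 by -82°: θ ← 27° -82° = -55°
h = r sin θ − e = -31.946930 − 13 = -44.946930
sin φ = h / L = -44.946930 / 272 = -0.16524607
φ = arcsin(-0.16524607) = -9.511529°

-9.5115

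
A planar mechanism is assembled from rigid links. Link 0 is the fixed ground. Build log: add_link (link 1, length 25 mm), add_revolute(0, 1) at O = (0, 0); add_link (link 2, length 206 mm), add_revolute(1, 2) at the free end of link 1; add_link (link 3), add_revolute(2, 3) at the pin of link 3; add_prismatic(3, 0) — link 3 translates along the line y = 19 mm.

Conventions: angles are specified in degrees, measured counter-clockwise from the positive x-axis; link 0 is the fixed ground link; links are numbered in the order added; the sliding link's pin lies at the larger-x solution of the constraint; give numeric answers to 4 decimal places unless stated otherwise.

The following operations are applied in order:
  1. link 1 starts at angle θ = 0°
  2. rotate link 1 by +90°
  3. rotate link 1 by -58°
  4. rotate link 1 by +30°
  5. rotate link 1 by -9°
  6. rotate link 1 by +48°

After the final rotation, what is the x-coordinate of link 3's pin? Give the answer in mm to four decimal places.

geometry: r = 25 mm, L = 206 mm, e = 19 mm; θ starts at 0°
rotate link 1 by +90°: θ ← 0° +90° = 90°
rotate link 1 by -58°: θ ← 90° -58° = 32°
rotate link 1 by +30°: θ ← 32° +30° = 62°
rotate link 1 by -9°: θ ← 62° -9° = 53°
rotate link 1 by +48°: θ ← 53° +48° = 101°
crank pin P = (r cos θ, r sin θ) = (-4.770225, 24.540680)
h = r sin θ − e = 24.540680 − 19 = 5.540680
x = r cos θ + √(L² − h²) = -4.770225 + 205.925474 = 201.155249

201.1552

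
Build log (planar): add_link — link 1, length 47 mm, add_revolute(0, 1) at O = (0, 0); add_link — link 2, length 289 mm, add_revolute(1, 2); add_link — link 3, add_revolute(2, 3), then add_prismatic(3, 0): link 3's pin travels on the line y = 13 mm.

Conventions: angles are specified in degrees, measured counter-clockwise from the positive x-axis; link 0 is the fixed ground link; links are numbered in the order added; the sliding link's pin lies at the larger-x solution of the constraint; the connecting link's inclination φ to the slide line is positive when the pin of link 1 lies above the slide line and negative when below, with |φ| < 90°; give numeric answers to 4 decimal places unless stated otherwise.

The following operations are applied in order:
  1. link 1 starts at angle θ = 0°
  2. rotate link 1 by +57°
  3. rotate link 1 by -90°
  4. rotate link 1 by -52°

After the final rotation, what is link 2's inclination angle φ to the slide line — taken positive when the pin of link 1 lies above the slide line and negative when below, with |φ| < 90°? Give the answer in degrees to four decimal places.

geometry: r = 47 mm, L = 289 mm, e = 13 mm; θ starts at 0°
rotate link 1 by +57°: θ ← 0° +57° = 57°
rotate link 1 by -90°: θ ← 57° -90° = -33°
rotate link 1 by -52°: θ ← -33° -52° = -85°
h = r sin θ − e = -46.821151 − 13 = -59.821151
sin φ = h / L = -59.821151 / 289 = -0.20699360
φ = arcsin(-0.20699360) = -11.946228°

-11.9462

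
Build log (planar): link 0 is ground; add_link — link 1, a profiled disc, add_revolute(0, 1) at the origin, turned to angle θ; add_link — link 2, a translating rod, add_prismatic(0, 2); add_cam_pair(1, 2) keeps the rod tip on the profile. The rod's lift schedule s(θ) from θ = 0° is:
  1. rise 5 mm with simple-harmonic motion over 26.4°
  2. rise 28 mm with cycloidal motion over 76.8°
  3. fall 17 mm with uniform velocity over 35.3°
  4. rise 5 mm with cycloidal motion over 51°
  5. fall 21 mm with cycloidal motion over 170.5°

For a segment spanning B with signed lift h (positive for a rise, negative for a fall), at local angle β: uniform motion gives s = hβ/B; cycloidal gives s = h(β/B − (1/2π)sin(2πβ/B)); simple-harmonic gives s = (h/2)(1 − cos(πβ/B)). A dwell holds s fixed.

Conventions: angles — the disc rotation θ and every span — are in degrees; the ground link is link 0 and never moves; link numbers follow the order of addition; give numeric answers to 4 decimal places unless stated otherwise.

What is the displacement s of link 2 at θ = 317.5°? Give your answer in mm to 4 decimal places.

seg 1 [0°–26.4°] simple-harmonic, h=5: full span → s += 5 → s = 5.0000
seg 2 [26.4°–103.2°] cycloidal, h=28: full span → s += 28 → s = 33.0000
seg 3 [103.2°–138.5°] uniform, h=-17: full span → s += -17 → s = 16.0000
seg 4 [138.5°–189.5°] cycloidal, h=5: full span → s += 5 → s = 21.0000
seg 5 [189.5°–360°] cycloidal, h=-21: θ=317.5° here. β=128, B=170.5. -21·(0.7507 − sin(2π·0.7507)/(2π)) = -19.1076 → s = 1.8924

1.8924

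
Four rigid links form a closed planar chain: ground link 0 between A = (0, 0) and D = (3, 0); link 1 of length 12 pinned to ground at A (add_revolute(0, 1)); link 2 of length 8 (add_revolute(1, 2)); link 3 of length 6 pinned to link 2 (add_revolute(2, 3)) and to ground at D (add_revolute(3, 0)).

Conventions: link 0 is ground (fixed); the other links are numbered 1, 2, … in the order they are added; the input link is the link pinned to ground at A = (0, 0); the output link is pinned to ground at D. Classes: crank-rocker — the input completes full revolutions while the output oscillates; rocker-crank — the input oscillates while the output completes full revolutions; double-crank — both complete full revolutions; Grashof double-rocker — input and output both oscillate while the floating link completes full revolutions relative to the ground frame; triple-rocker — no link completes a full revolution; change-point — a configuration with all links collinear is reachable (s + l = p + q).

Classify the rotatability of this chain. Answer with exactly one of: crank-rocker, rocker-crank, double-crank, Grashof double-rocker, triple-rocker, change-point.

lengths: ground=3, input=12, coupler=8, output=6
sorted: s=3 (shortest), l=12 (longest), p+q=14
s + l = 15 vs p + q = 14
s + l > p + q → non-Grashof → no link fully rotates → triple-rocker

triple-rocker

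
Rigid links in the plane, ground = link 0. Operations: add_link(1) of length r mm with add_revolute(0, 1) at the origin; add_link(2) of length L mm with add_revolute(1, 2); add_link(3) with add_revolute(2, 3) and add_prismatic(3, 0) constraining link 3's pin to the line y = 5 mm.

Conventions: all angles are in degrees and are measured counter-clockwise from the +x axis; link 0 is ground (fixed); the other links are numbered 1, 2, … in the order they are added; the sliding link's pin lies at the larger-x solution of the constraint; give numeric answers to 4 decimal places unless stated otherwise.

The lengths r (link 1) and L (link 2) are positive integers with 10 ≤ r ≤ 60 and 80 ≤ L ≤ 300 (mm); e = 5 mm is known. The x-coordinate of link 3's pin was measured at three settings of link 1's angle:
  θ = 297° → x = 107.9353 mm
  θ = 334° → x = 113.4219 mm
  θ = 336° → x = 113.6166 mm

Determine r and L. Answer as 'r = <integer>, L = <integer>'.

constraint per measurement: (x − r cos θ)² + (r sin θ − e)² = L²
subtracting the θ₁ and θ₂ equations cancels the r² and L² terms:
r = (x₁² − x₂²) / (2[(x₁cos θ₁ + e sin θ₁) − (x₂cos θ₂ + e sin θ₂)]) = 11.0000 → r = 11
L² = (x₁ − r cos θ₁)² + (r sin θ₁ − e)² = 10816.0045 → L = 104.0000 → L = 104
check at θ₃=336°: x = 113.6166 (printed 113.6166) ✓

r = 11, L = 104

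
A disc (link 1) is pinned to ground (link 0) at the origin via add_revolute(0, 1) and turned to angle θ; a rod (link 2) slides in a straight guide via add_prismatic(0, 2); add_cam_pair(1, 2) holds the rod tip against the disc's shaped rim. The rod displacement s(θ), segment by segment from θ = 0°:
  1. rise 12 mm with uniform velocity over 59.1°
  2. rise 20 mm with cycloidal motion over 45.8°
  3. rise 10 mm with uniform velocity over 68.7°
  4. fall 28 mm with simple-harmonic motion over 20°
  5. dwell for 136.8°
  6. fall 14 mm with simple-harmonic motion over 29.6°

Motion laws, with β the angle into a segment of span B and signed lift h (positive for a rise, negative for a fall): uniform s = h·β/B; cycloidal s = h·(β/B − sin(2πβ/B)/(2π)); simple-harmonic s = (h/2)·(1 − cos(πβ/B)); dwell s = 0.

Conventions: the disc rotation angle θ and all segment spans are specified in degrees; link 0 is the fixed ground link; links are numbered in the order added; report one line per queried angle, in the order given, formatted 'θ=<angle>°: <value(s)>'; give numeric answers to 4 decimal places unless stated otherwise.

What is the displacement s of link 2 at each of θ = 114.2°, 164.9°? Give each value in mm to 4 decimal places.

segment 1 (0° to 59.1°, uniform, h = 12) is passed completely: s = 0.0000 + (12) = 12.0000
segment 2 (59.1° to 104.9°, cycloidal, h = 20) is passed completely: s = 12.0000 + (20) = 32.0000
θ = 114.2° falls in segment 3 (104.9° to 173.6°, uniform, h = 10): β = 114.2 − 104.9 = 9.3°, B = 68.7°; Δs = 10·9.3/68.7 = 1.3537; s = 32.0000 + 1.3537 = 33.3537
θ = 164.9° falls in segment 3 (104.9° to 173.6°, uniform, h = 10): β = 164.9 − 104.9 = 60°, B = 68.7°; Δs = 10·60/68.7 = 8.7336; s = 32.0000 + 8.7336 = 40.7336

θ=114.2°: 33.3537
θ=164.9°: 40.7336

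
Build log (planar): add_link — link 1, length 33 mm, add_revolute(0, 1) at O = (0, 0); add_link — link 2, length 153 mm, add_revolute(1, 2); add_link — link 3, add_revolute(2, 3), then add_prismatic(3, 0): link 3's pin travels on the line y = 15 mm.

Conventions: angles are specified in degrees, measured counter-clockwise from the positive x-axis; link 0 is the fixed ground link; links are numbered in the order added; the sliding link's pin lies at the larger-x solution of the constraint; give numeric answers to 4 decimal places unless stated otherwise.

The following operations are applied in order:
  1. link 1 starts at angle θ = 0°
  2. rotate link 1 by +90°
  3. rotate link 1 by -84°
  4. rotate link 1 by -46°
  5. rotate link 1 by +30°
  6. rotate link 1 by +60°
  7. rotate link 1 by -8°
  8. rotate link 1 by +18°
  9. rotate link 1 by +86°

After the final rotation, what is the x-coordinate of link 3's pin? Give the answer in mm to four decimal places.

geometry: r = 33 mm, L = 153 mm, e = 15 mm; θ starts at 0°
rotate link 1 by +90°: θ ← 0° +90° = 90°
rotate link 1 by -84°: θ ← 90° -84° = 6°
rotate link 1 by -46°: θ ← 6° -46° = -40°
rotate link 1 by +30°: θ ← -40° +30° = -10°
rotate link 1 by +60°: θ ← -10° +60° = 50°
rotate link 1 by -8°: θ ← 50° -8° = 42°
rotate link 1 by +18°: θ ← 42° +18° = 60°
rotate link 1 by +86°: θ ← 60° +86° = 146°
crank pin P = (r cos θ, r sin θ) = (-27.358240, 18.453366)
h = r sin θ − e = 18.453366 − 15 = 3.453366
x = r cos θ + √(L² − h²) = -27.358240 + 152.961022 = 125.602782

125.6028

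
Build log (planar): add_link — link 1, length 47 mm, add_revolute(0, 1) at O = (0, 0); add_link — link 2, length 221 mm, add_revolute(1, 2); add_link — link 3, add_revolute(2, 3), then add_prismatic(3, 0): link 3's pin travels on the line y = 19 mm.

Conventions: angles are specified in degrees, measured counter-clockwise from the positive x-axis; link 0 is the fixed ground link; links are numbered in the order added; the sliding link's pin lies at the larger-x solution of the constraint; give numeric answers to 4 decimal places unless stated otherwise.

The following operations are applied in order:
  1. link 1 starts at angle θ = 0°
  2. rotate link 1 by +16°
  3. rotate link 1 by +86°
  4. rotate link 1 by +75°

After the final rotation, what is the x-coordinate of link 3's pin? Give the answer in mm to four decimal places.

geometry: r = 47 mm, L = 221 mm, e = 19 mm; θ starts at 0°
rotate link 1 by +16°: θ ← 0° +16° = 16°
rotate link 1 by +86°: θ ← 16° +86° = 102°
rotate link 1 by +75°: θ ← 102° +75° = 177°
crank pin P = (r cos θ, r sin θ) = (-46.935588, 2.459790)
h = r sin θ − e = 2.459790 − 19 = -16.540210
x = r cos θ + √(L² − h²) = -46.935588 + 220.380175 = 173.444587

173.4446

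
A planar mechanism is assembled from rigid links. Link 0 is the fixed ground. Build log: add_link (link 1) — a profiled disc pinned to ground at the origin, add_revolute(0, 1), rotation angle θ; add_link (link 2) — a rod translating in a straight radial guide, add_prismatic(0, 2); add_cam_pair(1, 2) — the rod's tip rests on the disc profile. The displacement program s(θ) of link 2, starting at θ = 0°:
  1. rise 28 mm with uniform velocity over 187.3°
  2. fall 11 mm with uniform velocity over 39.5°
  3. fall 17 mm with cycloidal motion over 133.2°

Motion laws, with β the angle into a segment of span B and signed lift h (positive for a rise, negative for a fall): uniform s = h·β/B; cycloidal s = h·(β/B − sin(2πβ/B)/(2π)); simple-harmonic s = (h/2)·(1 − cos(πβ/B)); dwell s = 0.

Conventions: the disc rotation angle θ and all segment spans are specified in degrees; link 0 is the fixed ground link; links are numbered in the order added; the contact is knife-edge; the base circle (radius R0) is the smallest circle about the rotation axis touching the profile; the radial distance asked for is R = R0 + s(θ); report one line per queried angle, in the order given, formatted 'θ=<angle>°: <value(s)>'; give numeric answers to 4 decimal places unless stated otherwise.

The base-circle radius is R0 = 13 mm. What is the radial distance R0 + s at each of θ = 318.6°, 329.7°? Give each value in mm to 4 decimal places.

seg 1 [0°–187.3°] uniform, h=28: full span → s += 28 → s = 28.0000
seg 2 [187.3°–226.8°] uniform, h=-11: full span → s += -11 → s = 17.0000
seg 3 [226.8°–360°] cycloidal, h=-17: θ=318.6° here. β=91.8, B=133.2. -17·(0.6892 − sin(2π·0.6892)/(2π)) = -14.2267 → s = 2.7733
seg 3 [226.8°–360°] cycloidal, h=-17: θ=329.7° here. β=102.9, B=133.2. -17·(0.7725 − sin(2π·0.7725)/(2π)) = -15.8115 → s = 1.1885
θ=318.6°: R = R0 + s = 13 + 2.7733 = 15.7733
θ=329.7°: R = R0 + s = 13 + 1.1885 = 14.1885

θ=318.6°: 15.7733
θ=329.7°: 14.1885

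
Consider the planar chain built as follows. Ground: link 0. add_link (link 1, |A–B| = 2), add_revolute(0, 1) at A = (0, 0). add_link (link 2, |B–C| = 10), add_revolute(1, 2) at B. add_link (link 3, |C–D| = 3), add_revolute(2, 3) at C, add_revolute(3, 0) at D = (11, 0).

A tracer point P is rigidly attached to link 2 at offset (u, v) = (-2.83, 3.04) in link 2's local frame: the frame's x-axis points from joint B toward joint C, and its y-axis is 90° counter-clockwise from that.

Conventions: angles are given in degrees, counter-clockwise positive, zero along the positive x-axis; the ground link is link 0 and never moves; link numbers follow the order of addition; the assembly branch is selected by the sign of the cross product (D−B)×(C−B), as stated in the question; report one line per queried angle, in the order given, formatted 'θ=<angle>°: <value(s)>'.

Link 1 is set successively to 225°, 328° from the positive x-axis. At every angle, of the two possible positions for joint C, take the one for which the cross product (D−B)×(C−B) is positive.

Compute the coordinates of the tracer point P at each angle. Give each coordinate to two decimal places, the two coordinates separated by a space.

A=(0,0), D=(11.00,0)
θ=225°: B = A + 2.00·(cos225°, sin225°) = (-1.4142, -1.4142)
θ=225°: |BD| = 12.4945
θ=225°: circle(B,10.00) ∩ circle(D,3.00): a=9.8889, h=1.4868
θ=225°:   candidates: C₊=(8.2428,1.1823) cross=18.577; C₋=(8.5794,-1.7722) cross=-18.577
θ=225°:   branch + wants cross > 0 → take C=(8.2428,1.1823) (cross=18.577)
θ=225°: ex = (C−B)/|BC| = (0.9657,0.2597); ey = (-0.2597,0.9657)
θ=225°: P = B + -2.83·ex + 3.04·ey = (-4.9365,0.7867)
θ=328°: B = A + 2.00·(cos328°, sin328°) = (1.6961, -1.0598)
θ=328°: |BD| = 9.3641
θ=328°: circle(B,10.00) ∩ circle(D,3.00): a=9.5410, h=2.9948
θ=328°:   candidates: C₊=(10.8369,2.9956) cross=28.043; C₋=(11.5148,-2.9555) cross=-28.043
θ=328°:   branch + wants cross > 0 → take C=(10.8369,2.9956) (cross=28.043)
θ=328°: ex = (C−B)/|BC| = (0.9141,0.4055); ey = (-0.4055,0.9141)
θ=328°: P = B + -2.83·ex + 3.04·ey = (-2.1236,0.5713)

θ=225°: -4.94 0.79
θ=328°: -2.12 0.57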